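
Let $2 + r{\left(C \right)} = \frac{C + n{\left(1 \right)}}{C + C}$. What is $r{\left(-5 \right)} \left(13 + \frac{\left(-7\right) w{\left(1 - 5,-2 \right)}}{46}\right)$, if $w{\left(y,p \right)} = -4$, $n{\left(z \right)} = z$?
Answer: $- \frac{2504}{115} \approx -21.774$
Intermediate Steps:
$r{\left(C \right)} = -2 + \frac{1 + C}{2 C}$ ($r{\left(C \right)} = -2 + \frac{C + 1}{C + C} = -2 + \frac{1 + C}{2 C}$)
$r{\left(-5 \right)} \left(13 + \frac{\left(-7\right) w{\left(1 - 5,-2 \right)}}{46}\right) = \frac{1 - -15}{2 \left(-5\right)} \left(13 + \frac{\left(-7\right) \left(-4\right)}{46}\right) = \frac{1}{2} \left(- \frac{1}{5}\right) \left(1 + 15\right) \left(13 + 28 \cdot \frac{1}{46}\right) = \frac{1}{2} \left(- \frac{1}{5}\right) 16 \left(13 + \frac{14}{23}\right) = \left(- \frac{8}{5}\right) \frac{313}{23} = - \frac{2504}{115}$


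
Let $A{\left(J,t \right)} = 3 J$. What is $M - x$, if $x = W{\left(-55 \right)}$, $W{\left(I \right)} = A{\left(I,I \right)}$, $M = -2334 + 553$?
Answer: $-1616$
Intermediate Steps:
$M = -1781$
$W{\left(I \right)} = 3 I$
$x = -165$ ($x = 3 \left(-55\right) = -165$)
$M - x = -1781 - -165 = -1781 + 165 = -1616$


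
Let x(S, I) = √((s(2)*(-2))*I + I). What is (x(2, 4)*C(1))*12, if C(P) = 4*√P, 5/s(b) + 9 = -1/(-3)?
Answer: 192*√91/13 ≈ 140.89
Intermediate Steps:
s(b) = -15/26 (s(b) = 5/(-9 - 1/(-3)) = 5/(-9 - 1*(-⅓)) = 5/(-9 + ⅓) = 5/(-26/3) = 5*(-3/26) = -15/26)
x(S, I) = 2*√91*√I/13 (x(S, I) = √((-15/26*(-2))*I + I) = √(15*I/13 + I) = √(28*I/13) = 2*√91*√I/13)
(x(2, 4)*C(1))*12 = ((2*√91*√4/13)*(4*√1))*12 = (((2/13)*√91*2)*(4*1))*12 = ((4*√91/13)*4)*12 = (16*√91/13)*12 = 192*√91/13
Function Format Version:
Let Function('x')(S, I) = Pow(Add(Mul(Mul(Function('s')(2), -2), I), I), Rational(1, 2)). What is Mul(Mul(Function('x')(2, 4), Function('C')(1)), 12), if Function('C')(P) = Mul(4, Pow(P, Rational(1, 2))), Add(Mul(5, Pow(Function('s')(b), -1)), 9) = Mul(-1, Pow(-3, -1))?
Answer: Mul(Rational(192, 13), Pow(91, Rational(1, 2))) ≈ 140.89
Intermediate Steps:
Function('s')(b) = Rational(-15, 26) (Function('s')(b) = Mul(5, Pow(Add(-9, Mul(-1, Pow(-3, -1))), -1)) = Mul(5, Pow(Add(-9, Mul(-1, Rational(-1, 3))), -1)) = Mul(5, Pow(Add(-9, Rational(1, 3)), -1)) = Mul(5, Pow(Rational(-26, 3), -1)) = Mul(5, Rational(-3, 26)) = Rational(-15, 26))
Function('x')(S, I) = Mul(Rational(2, 13), Pow(91, Rational(1, 2)), Pow(I, Rational(1, 2))) (Function('x')(S, I) = Pow(Add(Mul(Mul(Rational(-15, 26), -2), I), I), Rational(1, 2)) = Pow(Add(Mul(Rational(15, 13), I), I), Rational(1, 2)) = Pow(Mul(Rational(28, 13), I), Rational(1, 2)) = Mul(Rational(2, 13), Pow(91, Rational(1, 2)), Pow(I, Rational(1, 2))))
Mul(Mul(Function('x')(2, 4), Function('C')(1)), 12) = Mul(Mul(Mul(Rational(2, 13), Pow(91, Rational(1, 2)), Pow(4, Rational(1, 2))), Mul(4, Pow(1, Rational(1, 2)))), 12) = Mul(Mul(Mul(Rational(2, 13), Pow(91, Rational(1, 2)), 2), Mul(4, 1)), 12) = Mul(Mul(Mul(Rational(4, 13), Pow(91, Rational(1, 2))), 4), 12) = Mul(Mul(Rational(16, 13), Pow(91, Rational(1, 2))), 12) = Mul(Rational(192, 13), Pow(91, Rational(1, 2)))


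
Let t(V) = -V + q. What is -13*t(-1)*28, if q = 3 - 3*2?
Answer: 728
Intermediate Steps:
q = -3 (q = 3 - 6 = -3)
t(V) = -3 - V (t(V) = -V - 3 = -3 - V)
-13*t(-1)*28 = -13*(-3 - 1*(-1))*28 = -13*(-3 + 1)*28 = -13*(-2)*28 = 26*28 = 728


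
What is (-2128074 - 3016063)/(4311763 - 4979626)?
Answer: 5144137/667863 ≈ 7.7024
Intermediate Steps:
(-2128074 - 3016063)/(4311763 - 4979626) = -5144137/(-667863) = -5144137*(-1/667863) = 5144137/667863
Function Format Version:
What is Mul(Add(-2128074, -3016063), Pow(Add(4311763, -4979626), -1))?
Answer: Rational(5144137, 667863) ≈ 7.7024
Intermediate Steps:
Mul(Add(-2128074, -3016063), Pow(Add(4311763, -4979626), -1)) = Mul(-5144137, Pow(-667863, -1)) = Mul(-5144137, Rational(-1, 667863)) = Rational(5144137, 667863)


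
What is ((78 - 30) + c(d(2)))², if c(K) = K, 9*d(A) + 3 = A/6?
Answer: 1658944/729 ≈ 2275.6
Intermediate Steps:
d(A) = -⅓ + A/54 (d(A) = -⅓ + (A/6)/9 = -⅓ + A/54)
((78 - 30) + c(d(2)))² = ((78 - 30) + (-⅓ + (1/54)*2))² = (48 + (-⅓ + 1/27))² = (48 - 8/27)² = (1288/27)² = 1658944/729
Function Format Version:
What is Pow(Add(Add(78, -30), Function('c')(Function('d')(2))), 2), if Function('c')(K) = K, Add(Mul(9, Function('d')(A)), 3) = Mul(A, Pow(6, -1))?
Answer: Rational(1658944, 729) ≈ 2275.6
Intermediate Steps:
Function('d')(A) = Add(Rational(-1, 3), Mul(Rational(1, 54), A)) (Function('d')(A) = Add(Rational(-1, 3), Mul(Rational(1, 9), Mul(A, Pow(6, -1)))) = Add(Rational(-1, 3), Mul(Rational(1, 9), Mul(A, Rational(1, 6)))) = Add(Rational(-1, 3), Mul(Rational(1, 9), Mul(Rational(1, 6), A))) = Add(Rational(-1, 3), Mul(Rational(1, 54), A)))
Pow(Add(Add(78, -30), Function('c')(Function('d')(2))), 2) = Pow(Add(Add(78, -30), Add(Rational(-1, 3), Mul(Rational(1, 54), 2))), 2) = Pow(Add(48, Add(Rational(-1, 3), Rational(1, 27))), 2) = Pow(Add(48, Rational(-8, 27)), 2) = Pow(Rational(1288, 27), 2) = Rational(1658944, 729)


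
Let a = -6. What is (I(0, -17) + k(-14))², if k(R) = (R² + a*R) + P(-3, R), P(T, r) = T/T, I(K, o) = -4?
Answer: 76729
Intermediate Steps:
P(T, r) = 1
k(R) = 1 + R² - 6*R (k(R) = (R² - 6*R) + 1 = 1 + R² - 6*R)
(I(0, -17) + k(-14))² = (-4 + (1 + (-14)² - 6*(-14)))² = (-4 + (1 + 196 + 84))² = (-4 + 281)² = 277² = 76729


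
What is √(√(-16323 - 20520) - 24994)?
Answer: √(-24994 + I*√36843) ≈ 0.6071 + 158.1*I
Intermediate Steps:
√(√(-16323 - 20520) - 24994) = √(√(-36843) - 24994) = √(I*√36843 - 24994) = √(-24994 + I*√36843)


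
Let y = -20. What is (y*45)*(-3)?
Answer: 2700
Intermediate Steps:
(y*45)*(-3) = -20*45*(-3) = -900*(-3) = 2700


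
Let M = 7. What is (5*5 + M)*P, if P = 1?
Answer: 32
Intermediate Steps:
(5*5 + M)*P = (5*5 + 7)*1 = (25 + 7)*1 = 32*1 = 32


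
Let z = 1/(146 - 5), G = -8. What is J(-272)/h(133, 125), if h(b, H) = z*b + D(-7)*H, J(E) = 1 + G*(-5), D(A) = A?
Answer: -5781/123242 ≈ -0.046908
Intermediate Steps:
z = 1/141 ≈ 0.0070922
J(E) = 41 (J(E) = 1 - 8*(-5) = 1 + 40 = 41)
h(b, H) = -7*H + b/141 (h(b, H) = b/141 - 7*H = -7*H + b/141)
J(-272)/h(133, 125) = 41/(-7*125 + (1/141)*133) = 41/(-875 + 133/141) = 41/(-123242/141) = 41*(-141/123242) = -5781/123242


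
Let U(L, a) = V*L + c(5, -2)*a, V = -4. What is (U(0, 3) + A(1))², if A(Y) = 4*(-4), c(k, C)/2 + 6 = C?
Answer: 4096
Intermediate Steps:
c(k, C) = -12 + 2*C
U(L, a) = -16*a - 4*L (U(L, a) = -4*L + (-12 + 2*(-2))*a = -4*L + (-12 - 4)*a = -4*L - 16*a = -16*a - 4*L)
A(Y) = -16
(U(0, 3) + A(1))² = ((-16*3 - 4*0) - 16)² = ((-48 + 0) - 16)² = (-48 - 16)² = (-64)² = 4096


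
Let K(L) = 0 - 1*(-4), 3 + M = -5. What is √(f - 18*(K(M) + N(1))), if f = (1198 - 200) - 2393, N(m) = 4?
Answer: 9*I*√19 ≈ 39.23*I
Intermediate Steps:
M = -8 (M = -3 - 5 = -8)
K(L) = 4 (K(L) = 0 + 4 = 4)
f = -1395 (f = 998 - 2393 = -1395)
√(f - 18*(K(M) + N(1))) = √(-1395 - 18*(4 + 4)) = √(-1395 - 18*8) = √(-1395 - 144) = √(-1539) = 9*I*√19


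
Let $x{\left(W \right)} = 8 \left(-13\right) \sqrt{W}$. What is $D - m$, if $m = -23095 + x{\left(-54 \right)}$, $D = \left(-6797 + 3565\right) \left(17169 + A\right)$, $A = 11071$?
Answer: $-91248585 + 312 i \sqrt{6} \approx -9.1249 \cdot 10^{7} + 764.24 i$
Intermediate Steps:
$x{\left(W \right)} = - 104 \sqrt{W}$
$D = -91271680$ ($D = \left(-6797 + 3565\right) \left(17169 + 11071\right) = \left(-3232\right) 28240 = -91271680$)
$m = -23095 - 312 i \sqrt{6}$ ($m = -23095 - 104 \sqrt{-54} = -23095 - 104 \cdot 3 i \sqrt{6} = -23095 - 312 i \sqrt{6} \approx -23095.0 - 764.24 i$)
$D - m = -91271680 - \left(-23095 - 312 i \sqrt{6}\right) = -91271680 + \left(23095 + 312 i \sqrt{6}\right) = -91248585 + 312 i \sqrt{6}$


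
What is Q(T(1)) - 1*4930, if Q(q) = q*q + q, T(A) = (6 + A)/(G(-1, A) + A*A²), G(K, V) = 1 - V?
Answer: -4874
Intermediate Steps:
T(A) = (6 + A)/(1 + A³ - A) (T(A) = (6 + A)/((1 - A) + A*A²) = (6 + A)/((1 - A) + A³) = (6 + A)/(1 + A³ - A))
Q(q) = q + q² (Q(q) = q² + q = q + q²)
Q(T(1)) - 1*4930 = ((6 + 1)/(1 + 1³ - 1*1))*(1 + (6 + 1)/(1 + 1³ - 1*1)) - 1*4930 = (7/(1 + 1 - 1))*(1 + 7/(1 + 1 - 1)) - 4930 = (7/1)*(1 + 7/1) - 4930 = (1*7)*(1 + 1*7) - 4930 = 7*(1 + 7) - 4930 = 7*8 - 4930 = 56 - 4930 = -4874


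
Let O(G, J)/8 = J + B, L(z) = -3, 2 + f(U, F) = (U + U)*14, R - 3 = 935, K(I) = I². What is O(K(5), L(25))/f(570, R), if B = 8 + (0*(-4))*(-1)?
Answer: 20/7979 ≈ 0.0025066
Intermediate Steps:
R = 938 (R = 3 + 935 = 938)
f(U, F) = -2 + 28*U (f(U, F) = -2 + (U + U)*14 = -2 + (2*U)*14 = -2 + 28*U)
B = 8 (B = 8 + 0*(-1) = 8 + 0 = 8)
O(G, J) = 64 + 8*J (O(G, J) = 8*(J + 8) = 8*(8 + J) = 64 + 8*J)
O(K(5), L(25))/f(570, R) = (64 + 8*(-3))/(-2 + 28*570) = (64 - 24)/(-2 + 15960) = 40/15958 = 40*(1/15958) = 20/7979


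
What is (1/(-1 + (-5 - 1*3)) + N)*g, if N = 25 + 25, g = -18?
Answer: -898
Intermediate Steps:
N = 50
(1/(-1 + (-5 - 1*3)) + N)*g = (1/(-1 + (-5 - 1*3)) + 50)*(-18) = (1/(-1 + (-5 - 3)) + 50)*(-18) = (1/(-1 - 8) + 50)*(-18) = (1/(-9) + 50)*(-18) = (-⅑ + 50)*(-18) = (449/9)*(-18) = -898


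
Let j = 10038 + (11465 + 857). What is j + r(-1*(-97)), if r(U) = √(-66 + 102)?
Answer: 22366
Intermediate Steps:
r(U) = 6 (r(U) = √36 = 6)
j = 22360 (j = 10038 + 12322 = 22360)
j + r(-1*(-97)) = 22360 + 6 = 22366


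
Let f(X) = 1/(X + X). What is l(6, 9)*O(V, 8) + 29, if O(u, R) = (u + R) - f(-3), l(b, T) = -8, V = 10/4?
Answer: -169/3 ≈ -56.333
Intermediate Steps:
f(X) = 1/(2*X)
V = 5/2 (V = 10*(1/4) = 5/2 ≈ 2.5000)
O(u, R) = 1/6 + R + u (O(u, R) = (u + R) - 1/(2*(-3)) = (R + u) - (-1)/(2*3) = (R + u) - 1*(-1/6) = (R + u) + 1/6 = 1/6 + R + u)
l(6, 9)*O(V, 8) + 29 = -8*(1/6 + 8 + 5/2) + 29 = -8*32/3 + 29 = -256/3 + 29 = -169/3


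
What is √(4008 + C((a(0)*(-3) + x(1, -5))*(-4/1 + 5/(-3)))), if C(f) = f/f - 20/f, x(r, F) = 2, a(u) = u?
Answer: √1159111/17 ≈ 63.331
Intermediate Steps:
C(f) = 1 - 20/f
√(4008 + C((a(0)*(-3) + x(1, -5))*(-4/1 + 5/(-3)))) = √(4008 + (-20 + (0*(-3) + 2)*(-4/1 + 5/(-3)))/(((0*(-3) + 2)*(-4/1 + 5/(-3))))) = √(4008 + (-20 + (0 + 2)*(-4*1 + 5*(-⅓)))/(((0 + 2)*(-4*1 + 5*(-⅓))))) = √(4008 + (-20 + 2*(-4 - 5/3))/((2*(-4 - 5/3)))) = √(4008 + (-20 + 2*(-17/3))/((2*(-17/3)))) = √(4008 + (-20 - 34/3)/(-34/3)) = √(4008 - 3/34*(-94/3)) = √(4008 + 47/17) = √(68183/17) = √1159111/17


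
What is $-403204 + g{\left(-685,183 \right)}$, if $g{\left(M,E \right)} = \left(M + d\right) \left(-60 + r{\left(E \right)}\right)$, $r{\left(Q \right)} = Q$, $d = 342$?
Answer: $-445393$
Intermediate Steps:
$g{\left(M,E \right)} = \left(-60 + E\right) \left(342 + M\right)$ ($g{\left(M,E \right)} = \left(M + 342\right) \left(-60 + E\right) = \left(342 + M\right) \left(-60 + E\right) = \left(-60 + E\right) \left(342 + M\right)$)
$-403204 + g{\left(-685,183 \right)} = -403204 + \left(-20520 - -41100 + 342 \cdot 183 + 183 \left(-685\right)\right) = -403204 + \left(-20520 + 41100 + 62586 - 125355\right) = -403204 - 42189 = -445393$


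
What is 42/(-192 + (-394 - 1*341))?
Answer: -14/309 ≈ -0.045307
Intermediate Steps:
42/(-192 + (-394 - 1*341)) = 42/(-192 + (-394 - 341)) = 42/(-192 - 735) = 42/(-927) = 42*(-1/927) = -14/309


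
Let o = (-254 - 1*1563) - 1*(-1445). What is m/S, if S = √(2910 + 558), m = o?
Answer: -62*√3/17 ≈ -6.3169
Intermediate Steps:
o = -372 (o = (-254 - 1563) + 1445 = -1817 + 1445 = -372)
m = -372
S = 34*√3 (S = √3468 = 34*√3 ≈ 58.890)
m/S = -372*√3/102 = -62*√3/17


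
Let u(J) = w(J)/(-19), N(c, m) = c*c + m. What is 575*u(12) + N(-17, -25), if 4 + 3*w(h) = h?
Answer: 10448/57 ≈ 183.30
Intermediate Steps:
N(c, m) = m + c² (N(c, m) = c² + m = m + c²)
w(h) = -4/3 + h/3
u(J) = 4/57 - J/57 (u(J) = (-4/3 + J/3)/(-19) = (-4/3 + J/3)*(-1/19) = 4/57 - J/57)
575*u(12) + N(-17, -25) = 575*(4/57 - 1/57*12) + (-25 + (-17)²) = 575*(4/57 - 4/19) + (-25 + 289) = 575*(-8/57) + 264 = -4600/57 + 264 = 10448/57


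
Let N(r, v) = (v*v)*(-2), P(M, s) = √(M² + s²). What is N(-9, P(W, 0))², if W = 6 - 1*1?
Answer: 2500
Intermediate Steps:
W = 5 (W = 6 - 1 = 5)
N(r, v) = -2*v² (N(r, v) = v²*(-2) = -2*v²)
N(-9, P(W, 0))² = (-2*(√(5² + 0²))²)² = (-2*(√(25 + 0))²)² = (-2*(√25)²)² = (-2*5²)² = (-2*25)² = (-50)² = 2500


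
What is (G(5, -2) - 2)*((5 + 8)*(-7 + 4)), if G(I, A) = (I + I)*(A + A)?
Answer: 1638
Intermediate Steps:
G(I, A) = 4*A*I (G(I, A) = (2*I)*(2*A) = 4*A*I)
(G(5, -2) - 2)*((5 + 8)*(-7 + 4)) = (4*(-2)*5 - 2)*((5 + 8)*(-7 + 4)) = (-40 - 2)*(13*(-3)) = -42*(-39) = 1638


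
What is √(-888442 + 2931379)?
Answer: 3*√226993 ≈ 1429.3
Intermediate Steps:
√(-888442 + 2931379) = √2042937 = 3*√226993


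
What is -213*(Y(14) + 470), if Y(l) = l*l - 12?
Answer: -139302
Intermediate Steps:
Y(l) = -12 + l² (Y(l) = l² - 12 = -12 + l²)
-213*(Y(14) + 470) = -213*((-12 + 14²) + 470) = -213*((-12 + 196) + 470) = -213*(184 + 470) = -213*654 = -139302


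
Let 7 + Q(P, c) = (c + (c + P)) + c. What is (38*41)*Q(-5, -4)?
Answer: -37392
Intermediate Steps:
Q(P, c) = -7 + P + 3*c (Q(P, c) = -7 + ((c + (c + P)) + c) = -7 + ((c + (P + c)) + c) = -7 + ((P + 2*c) + c) = -7 + (P + 3*c) = -7 + P + 3*c)
(38*41)*Q(-5, -4) = (38*41)*(-7 - 5 + 3*(-4)) = 1558*(-7 - 5 - 12) = 1558*(-24) = -37392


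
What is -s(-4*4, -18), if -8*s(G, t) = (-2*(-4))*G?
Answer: -16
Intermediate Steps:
s(G, t) = -G (s(G, t) = -(-2*(-4))*G/8 = -G)
-s(-4*4, -18) = -(-1)*(-4*4) = -(-1)*(-16) = -1*16 = -16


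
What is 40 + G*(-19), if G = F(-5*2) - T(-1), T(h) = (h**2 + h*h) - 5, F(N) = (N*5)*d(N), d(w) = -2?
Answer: -1917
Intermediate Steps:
F(N) = -10*N (F(N) = (N*5)*(-2) = (5*N)*(-2) = -10*N)
T(h) = -5 + 2*h**2 (T(h) = (h**2 + h**2) - 5 = 2*h**2 - 5 = -5 + 2*h**2)
G = 103 (G = -(-50)*2 - (-5 + 2*(-1)**2) = -10*(-10) - (-5 + 2*1) = 100 - (-5 + 2) = 100 - 1*(-3) = 100 + 3 = 103)
40 + G*(-19) = 40 + 103*(-19) = 40 - 1957 = -1917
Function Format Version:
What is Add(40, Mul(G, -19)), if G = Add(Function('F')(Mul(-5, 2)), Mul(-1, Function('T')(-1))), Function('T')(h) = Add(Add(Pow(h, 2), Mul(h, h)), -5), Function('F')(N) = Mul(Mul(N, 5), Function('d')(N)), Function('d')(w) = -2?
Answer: -1917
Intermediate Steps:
Function('F')(N) = Mul(-10, N) (Function('F')(N) = Mul(Mul(N, 5), -2) = Mul(Mul(5, N), -2) = Mul(-10, N))
Function('T')(h) = Add(-5, Mul(2, Pow(h, 2))) (Function('T')(h) = Add(Add(Pow(h, 2), Pow(h, 2)), -5) = Add(Mul(2, Pow(h, 2)), -5) = Add(-5, Mul(2, Pow(h, 2))))
G = 103 (G = Add(Mul(-10, Mul(-5, 2)), Mul(-1, Add(-5, Mul(2, Pow(-1, 2))))) = Add(Mul(-10, -10), Mul(-1, Add(-5, Mul(2, 1)))) = Add(100, Mul(-1, Add(-5, 2))) = Add(100, Mul(-1, -3)) = Add(100, 3) = 103)
Add(40, Mul(G, -19)) = Add(40, Mul(103, -19)) = Add(40, -1957) = -1917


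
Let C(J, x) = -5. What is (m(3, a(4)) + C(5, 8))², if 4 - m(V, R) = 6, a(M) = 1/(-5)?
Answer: 49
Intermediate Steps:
a(M) = -⅕
m(V, R) = -2 (m(V, R) = 4 - 1*6 = 4 - 6 = -2)
(m(3, a(4)) + C(5, 8))² = (-2 - 5)² = (-7)² = 49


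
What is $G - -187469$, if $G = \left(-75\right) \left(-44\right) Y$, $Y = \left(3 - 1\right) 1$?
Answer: $194069$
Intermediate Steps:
$Y = 2$ ($Y = 2 \cdot 1 = 2$)
$G = 6600$ ($G = \left(-75\right) \left(-44\right) 2 = 3300 \cdot 2 = 6600$)
$G - -187469 = 6600 - -187469 = 6600 + 187469 = 194069$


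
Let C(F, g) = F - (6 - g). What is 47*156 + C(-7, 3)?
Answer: 7322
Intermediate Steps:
C(F, g) = -6 + F + g (C(F, g) = F + (-6 + g) = -6 + F + g)
47*156 + C(-7, 3) = 47*156 + (-6 - 7 + 3) = 7332 - 10 = 7322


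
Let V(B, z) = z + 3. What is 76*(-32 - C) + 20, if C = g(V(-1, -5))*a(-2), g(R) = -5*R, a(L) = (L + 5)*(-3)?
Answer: 4428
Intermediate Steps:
V(B, z) = 3 + z
a(L) = -15 - 3*L (a(L) = (5 + L)*(-3) = -15 - 3*L)
C = -90 (C = (-5*(3 - 5))*(-15 - 3*(-2)) = (-5*(-2))*(-15 + 6) = 10*(-9) = -90)
76*(-32 - C) + 20 = 76*(-32 - 1*(-90)) + 20 = 76*(-32 + 90) + 20 = 76*58 + 20 = 4408 + 20 = 4428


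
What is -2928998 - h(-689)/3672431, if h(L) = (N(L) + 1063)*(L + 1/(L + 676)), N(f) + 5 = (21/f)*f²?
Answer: -139835179839532/47741603 ≈ -2.9290e+6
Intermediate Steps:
N(f) = -5 + 21*f (N(f) = -5 + (21/f)*f² = -5 + 21*f)
h(L) = (1058 + 21*L)*(L + 1/(676 + L)) (h(L) = ((-5 + 21*L) + 1063)*(L + 1/(L + 676)) = (1058 + 21*L)*(L + 1/(676 + L)))
-2928998 - h(-689)/3672431 = -2928998 - (1058 + 21*(-689)³ + 15254*(-689)² + 715229*(-689))/(676 - 689)/3672431 = -2928998 - (1058 + 21*(-327082769) + 15254*474721 - 492792781)/(-13)/3672431 = -2928998 - (-(1058 - 6868738149 + 7241394134 - 492792781)/13)/3672431 = -2928998 - (-1/13*(-120135738))/3672431 = -2928998 - 120135738/(13*3672431) = -2928998 - 1*120135738/47741603 = -2928998 - 120135738/47741603 = -139835179839532/47741603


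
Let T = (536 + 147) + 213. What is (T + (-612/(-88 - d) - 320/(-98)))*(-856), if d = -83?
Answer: -214263648/245 ≈ -8.7455e+5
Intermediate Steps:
T = 896 (T = 683 + 213 = 896)
(T + (-612/(-88 - d) - 320/(-98)))*(-856) = (896 + (-612/(-88 - 1*(-83)) - 320/(-98)))*(-856) = (896 + (-612/(-88 + 83) - 320*(-1/98)))*(-856) = (896 + (-612/(-5) + 160/49))*(-856) = (896 + (-612*(-⅕) + 160/49))*(-856) = (896 + (612/5 + 160/49))*(-856) = (896 + 30788/245)*(-856) = (250308/245)*(-856) = -214263648/245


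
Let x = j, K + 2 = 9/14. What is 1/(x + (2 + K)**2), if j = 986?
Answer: 196/193337 ≈ 0.0010138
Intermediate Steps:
K = -19/14 (K = -2 + 9/14 = -19/14 ≈ -1.3571)
x = 986
1/(x + (2 + K)**2) = 1/(986 + (2 - 19/14)**2) = 1/(986 + (9/14)**2) = 1/(986 + 81/196) = 1/(193337/196) = 196/193337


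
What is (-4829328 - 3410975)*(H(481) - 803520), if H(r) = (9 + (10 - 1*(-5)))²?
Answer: 6616501852032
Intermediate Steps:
H(r) = 576 (H(r) = (9 + (10 + 5))² = (9 + 15)² = 24² = 576)
(-4829328 - 3410975)*(H(481) - 803520) = (-4829328 - 3410975)*(576 - 803520) = -8240303*(-802944) = 6616501852032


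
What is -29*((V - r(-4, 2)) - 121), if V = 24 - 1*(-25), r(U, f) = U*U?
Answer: 2552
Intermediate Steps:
r(U, f) = U²
V = 49 (V = 24 + 25 = 49)
-29*((V - r(-4, 2)) - 121) = -29*((49 - 1*(-4)²) - 121) = -29*((49 - 1*16) - 121) = -29*((49 - 16) - 121) = -29*(33 - 121) = -29*(-88) = 2552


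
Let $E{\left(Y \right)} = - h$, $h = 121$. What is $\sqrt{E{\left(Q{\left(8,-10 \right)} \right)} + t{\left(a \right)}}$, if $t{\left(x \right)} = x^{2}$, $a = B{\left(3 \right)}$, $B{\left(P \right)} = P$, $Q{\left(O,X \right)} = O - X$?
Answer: $4 i \sqrt{7} \approx 10.583 i$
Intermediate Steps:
$E{\left(Y \right)} = -121$ ($E{\left(Y \right)} = \left(-1\right) 121 = -121$)
$a = 3$
$\sqrt{E{\left(Q{\left(8,-10 \right)} \right)} + t{\left(a \right)}} = \sqrt{-121 + 3^{2}} = \sqrt{-121 + 9} = \sqrt{-112} = 4 i \sqrt{7}$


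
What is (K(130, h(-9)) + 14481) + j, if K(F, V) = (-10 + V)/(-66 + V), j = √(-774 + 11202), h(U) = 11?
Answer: 796454/55 + 2*√2607 ≈ 14583.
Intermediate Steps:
j = 2*√2607 (j = √10428 = 2*√2607 ≈ 102.12)
K(F, V) = (-10 + V)/(-66 + V)
(K(130, h(-9)) + 14481) + j = ((-10 + 11)/(-66 + 11) + 14481) + 2*√2607 = (1/(-55) + 14481) + 2*√2607 = (-1/55*1 + 14481) + 2*√2607 = (-1/55 + 14481) + 2*√2607 = 796454/55 + 2*√2607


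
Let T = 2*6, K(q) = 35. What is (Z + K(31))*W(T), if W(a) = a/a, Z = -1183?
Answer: -1148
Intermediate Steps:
T = 12
W(a) = 1
(Z + K(31))*W(T) = (-1183 + 35)*1 = -1148*1 = -1148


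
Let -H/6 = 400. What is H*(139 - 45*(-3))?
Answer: -657600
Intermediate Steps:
H = -2400 (H = -6*400 = -2400)
H*(139 - 45*(-3)) = -2400*(139 - 45*(-3)) = -2400*(139 + 135) = -2400*274 = -657600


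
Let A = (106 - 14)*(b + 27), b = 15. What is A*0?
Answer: 0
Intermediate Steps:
A = 3864 (A = (106 - 14)*(15 + 27) = 92*42 = 3864)
A*0 = 3864*0 = 0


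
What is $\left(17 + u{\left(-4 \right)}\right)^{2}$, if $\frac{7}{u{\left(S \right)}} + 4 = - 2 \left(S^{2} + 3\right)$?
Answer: $\frac{10201}{36} \approx 283.36$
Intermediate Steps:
$u{\left(S \right)} = \frac{7}{-10 - 2 S^{2}}$ ($u{\left(S \right)} = \frac{7}{-4 - 2 \left(S^{2} + 3\right)} = \frac{7}{-4 - 2 \left(3 + S^{2}\right)} = \frac{7}{-4 - \left(6 + 2 S^{2}\right)} = \frac{7}{-10 - 2 S^{2}}$)
$\left(17 + u{\left(-4 \right)}\right)^{2} = \left(17 - \frac{7}{10 + 2 \left(-4\right)^{2}}\right)^{2} = \left(17 - \frac{7}{10 + 2 \cdot 16}\right)^{2} = \left(17 - \frac{7}{10 + 32}\right)^{2} = \left(17 - \frac{7}{42}\right)^{2} = \left(17 - \frac{1}{6}\right)^{2} = \left(\frac{101}{6}\right)^{2} = \frac{10201}{36}$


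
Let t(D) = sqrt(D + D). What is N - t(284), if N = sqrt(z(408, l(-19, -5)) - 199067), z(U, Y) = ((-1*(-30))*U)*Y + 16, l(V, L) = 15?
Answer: -2*sqrt(142) + I*sqrt(15451) ≈ -23.833 + 124.3*I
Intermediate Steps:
z(U, Y) = 16 + 30*U*Y (z(U, Y) = (30*U)*Y + 16 = 30*U*Y + 16 = 16 + 30*U*Y)
t(D) = sqrt(2)*sqrt(D) (t(D) = sqrt(2*D) = sqrt(2)*sqrt(D))
N = I*sqrt(15451) (N = sqrt((16 + 30*408*15) - 199067) = sqrt((16 + 183600) - 199067) = sqrt(183616 - 199067) = sqrt(-15451) = I*sqrt(15451) ≈ 124.3*I)
N - t(284) = I*sqrt(15451) - sqrt(2)*sqrt(284) = I*sqrt(15451) - sqrt(2)*2*sqrt(71) = I*sqrt(15451) - 2*sqrt(142) = -2*sqrt(142) + I*sqrt(15451)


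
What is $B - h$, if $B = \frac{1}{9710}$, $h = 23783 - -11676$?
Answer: $- \frac{344306889}{9710} \approx -35459.0$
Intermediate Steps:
$h = 35459$ ($h = 23783 + 11676 = 35459$)
$B = \frac{1}{9710} \approx 0.00010299$
$B - h = \frac{1}{9710} - 35459 = - \frac{344306889}{9710}$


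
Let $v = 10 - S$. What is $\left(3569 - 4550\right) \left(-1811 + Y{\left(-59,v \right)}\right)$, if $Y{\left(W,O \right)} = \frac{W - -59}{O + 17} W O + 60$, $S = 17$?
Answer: $1717731$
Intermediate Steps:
$v = -7$ ($v = 10 - 17 = -7$)
$Y{\left(W,O \right)} = 60 + \frac{O W \left(59 + W\right)}{17 + O}$ ($Y{\left(W,O \right)} = \frac{W + 59}{17 + O} W O + 60 = \frac{59 + W}{17 + O} W O + 60 = \frac{W \left(59 + W\right)}{17 + O} O + 60 = \frac{O W \left(59 + W\right)}{17 + O} + 60 = 60 + \frac{O W \left(59 + W\right)}{17 + O}$)
$\left(3569 - 4550\right) \left(-1811 + Y{\left(-59,v \right)}\right) = \left(3569 - 4550\right) \left(-1811 + \frac{1020 + 60 \left(-7\right) - 7 \left(-59\right)^{2} + 59 \left(-7\right) \left(-59\right)}{17 - 7}\right) = - 981 \left(-1811 + \frac{1020 - 420 - 24367 + 24367}{10}\right) = - 981 \left(-1811 + \frac{1}{10} \cdot 600\right) = - 981 \left(-1811 + 60\right) = \left(-981\right) \left(-1751\right) = 1717731$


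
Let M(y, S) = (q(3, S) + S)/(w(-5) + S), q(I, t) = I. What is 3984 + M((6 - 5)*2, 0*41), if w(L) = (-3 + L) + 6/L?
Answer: 183249/46 ≈ 3983.7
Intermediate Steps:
w(L) = -3 + L + 6/L
M(y, S) = (3 + S)/(-46/5 + S) (M(y, S) = (3 + S)/((-3 - 5 + 6/(-5)) + S) = (3 + S)/((-3 - 5 + 6*(-⅕)) + S) = (3 + S)/((-3 - 5 - 6/5) + S) = (3 + S)/(-46/5 + S))
3984 + M((6 - 5)*2, 0*41) = 3984 + 5*(3 + 0*41)/(-46 + 5*(0*41)) = 3984 + 5*(3 + 0)/(-46 + 5*0) = 3984 + 5*3/(-46 + 0) = 3984 + 5*3/(-46) = 3984 + 5*(-1/46)*3 = 3984 - 15/46 = 183249/46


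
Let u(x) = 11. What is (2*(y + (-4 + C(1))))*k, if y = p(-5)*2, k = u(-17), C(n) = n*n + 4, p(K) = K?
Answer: -198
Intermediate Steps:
C(n) = 4 + n**2 (C(n) = n**2 + 4 = 4 + n**2)
k = 11
y = -10 (y = -5*2 = -10)
(2*(y + (-4 + C(1))))*k = (2*(-10 + (-4 + (4 + 1**2))))*11 = (2*(-10 + (-4 + (4 + 1))))*11 = (2*(-10 + (-4 + 5)))*11 = (2*(-10 + 1))*11 = (2*(-9))*11 = -18*11 = -198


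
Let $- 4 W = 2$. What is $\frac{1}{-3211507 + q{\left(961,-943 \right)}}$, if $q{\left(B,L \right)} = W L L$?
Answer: $- \frac{2}{7312263} \approx -2.7351 \cdot 10^{-7}$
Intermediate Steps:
$W = - \frac{1}{2}$ ($W = \left(- \frac{1}{4}\right) 2 = - \frac{1}{2} \approx -0.5$)
$q{\left(B,L \right)} = - \frac{L^{2}}{2}$ ($q{\left(B,L \right)} = - \frac{L}{2} L = - \frac{L^{2}}{2}$)
$\frac{1}{-3211507 + q{\left(961,-943 \right)}} = \frac{1}{-3211507 - \frac{\left(-943\right)^{2}}{2}} = \frac{1}{-3211507 - \frac{889249}{2}} = \frac{1}{- \frac{7312263}{2}} = - \frac{2}{7312263}$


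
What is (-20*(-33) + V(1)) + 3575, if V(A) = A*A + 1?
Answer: 4237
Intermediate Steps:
V(A) = 1 + A**2 (V(A) = A**2 + 1 = 1 + A**2)
(-20*(-33) + V(1)) + 3575 = (-20*(-33) + (1 + 1**2)) + 3575 = (660 + (1 + 1)) + 3575 = (660 + 2) + 3575 = 662 + 3575 = 4237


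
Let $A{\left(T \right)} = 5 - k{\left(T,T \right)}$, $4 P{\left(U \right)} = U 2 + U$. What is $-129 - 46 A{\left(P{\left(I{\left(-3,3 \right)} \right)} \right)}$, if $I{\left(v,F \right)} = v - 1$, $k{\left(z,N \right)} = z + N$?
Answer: $-635$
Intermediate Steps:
$k{\left(z,N \right)} = N + z$
$I{\left(v,F \right)} = -1 + v$ ($I{\left(v,F \right)} = v - 1 = -1 + v$)
$P{\left(U \right)} = \frac{3 U}{4}$ ($P{\left(U \right)} = \frac{U 2 + U}{4} = \frac{2 U + U}{4} = \frac{3 U}{4}$)
$A{\left(T \right)} = 5 - 2 T$ ($A{\left(T \right)} = 5 - \left(T + T\right) = 5 - 2 T$)
$-129 - 46 A{\left(P{\left(I{\left(-3,3 \right)} \right)} \right)} = -129 - 46 \left(5 - 2 \frac{3 \left(-1 - 3\right)}{4}\right) = -129 - 46 \left(5 - 2 \cdot \frac{3}{4} \left(-4\right)\right) = -129 - 46 \left(5 - -6\right) = -129 - 46 \left(5 + 6\right) = -129 - 506 = -635$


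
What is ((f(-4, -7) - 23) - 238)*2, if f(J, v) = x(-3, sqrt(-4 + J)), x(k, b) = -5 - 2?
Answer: -536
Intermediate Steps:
x(k, b) = -7
f(J, v) = -7
((f(-4, -7) - 23) - 238)*2 = ((-7 - 23) - 238)*2 = (-30 - 238)*2 = -268*2 = -536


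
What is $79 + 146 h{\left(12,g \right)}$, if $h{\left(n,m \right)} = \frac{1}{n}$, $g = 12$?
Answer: $\frac{547}{6} \approx 91.167$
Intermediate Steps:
$79 + 146 h{\left(12,g \right)} = 79 + \frac{146}{12} = 79 + 146 \cdot \frac{1}{12} = 79 + \frac{73}{6} = \frac{547}{6}$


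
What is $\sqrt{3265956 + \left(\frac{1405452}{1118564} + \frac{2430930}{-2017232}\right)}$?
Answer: $\frac{3 \sqrt{147287250494389310611408566}}{20146456204} \approx 1807.2$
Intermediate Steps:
$\sqrt{3265956 + \left(\frac{1405452}{1118564} + \frac{2430930}{-2017232}\right)} = \sqrt{3265956 + \left(1405452 \cdot \frac{1}{1118564} + 2430930 \left(- \frac{1}{2017232}\right)\right)} = \sqrt{3265956 + \left(\frac{351363}{279641} - \frac{1215465}{1008616}\right)} = \sqrt{3265956 + \frac{14496495543}{282050386856}} = \sqrt{\frac{921164167751169879}{282050386856}} = \frac{3 \sqrt{147287250494389310611408566}}{20146456204}$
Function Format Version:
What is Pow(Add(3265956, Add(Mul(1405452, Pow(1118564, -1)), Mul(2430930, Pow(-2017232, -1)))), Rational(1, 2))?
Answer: Mul(Rational(3, 20146456204), Pow(147287250494389310611408566, Rational(1, 2))) ≈ 1807.2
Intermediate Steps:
Pow(Add(3265956, Add(Mul(1405452, Pow(1118564, -1)), Mul(2430930, Pow(-2017232, -1)))), Rational(1, 2)) = Pow(Add(3265956, Add(Mul(1405452, Rational(1, 1118564)), Mul(2430930, Rational(-1, 2017232)))), Rational(1, 2)) = Pow(Add(3265956, Add(Rational(351363, 279641), Rational(-1215465, 1008616))), Rational(1, 2)) = Pow(Add(3265956, Rational(14496495543, 282050386856)), Rational(1, 2)) = Pow(Rational(921164167751169879, 282050386856), Rational(1, 2)) = Mul(Rational(3, 20146456204), Pow(147287250494389310611408566, Rational(1, 2)))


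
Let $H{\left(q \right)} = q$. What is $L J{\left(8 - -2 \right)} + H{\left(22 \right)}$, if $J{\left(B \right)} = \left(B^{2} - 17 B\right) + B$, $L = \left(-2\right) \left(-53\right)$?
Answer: $-6338$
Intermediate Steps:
$L = 106$
$J{\left(B \right)} = B^{2} - 16 B$
$L J{\left(8 - -2 \right)} + H{\left(22 \right)} = 106 \left(8 - -2\right) \left(-16 + \left(8 - -2\right)\right) + 22 = 106 \left(8 + 2\right) \left(-16 + \left(8 + 2\right)\right) + 22 = 106 \cdot 10 \left(-16 + 10\right) + 22 = 106 \cdot 10 \left(-6\right) + 22 = 106 \left(-60\right) + 22 = -6360 + 22 = -6338$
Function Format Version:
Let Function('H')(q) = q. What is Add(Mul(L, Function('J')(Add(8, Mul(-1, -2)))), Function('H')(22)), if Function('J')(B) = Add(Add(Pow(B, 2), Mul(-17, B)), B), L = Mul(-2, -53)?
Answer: -6338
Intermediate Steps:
L = 106
Function('J')(B) = Add(Pow(B, 2), Mul(-16, B))
Add(Mul(L, Function('J')(Add(8, Mul(-1, -2)))), Function('H')(22)) = Add(Mul(106, Mul(Add(8, Mul(-1, -2)), Add(-16, Add(8, Mul(-1, -2))))), 22) = Add(Mul(106, Mul(Add(8, 2), Add(-16, Add(8, 2)))), 22) = Add(Mul(106, Mul(10, Add(-16, 10))), 22) = Add(Mul(106, Mul(10, -6)), 22) = Add(Mul(106, -60), 22) = Add(-6360, 22) = -6338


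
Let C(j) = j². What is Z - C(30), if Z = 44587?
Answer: 43687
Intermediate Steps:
Z - C(30) = 44587 - 1*30² = 44587 - 1*900 = 44587 - 900 = 43687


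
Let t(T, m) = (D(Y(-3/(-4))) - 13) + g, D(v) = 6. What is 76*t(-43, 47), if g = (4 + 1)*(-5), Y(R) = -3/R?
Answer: -2432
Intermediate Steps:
g = -25 (g = 5*(-5) = -25)
t(T, m) = -32 (t(T, m) = (6 - 13) - 25 = -7 - 25 = -32)
76*t(-43, 47) = 76*(-32) = -2432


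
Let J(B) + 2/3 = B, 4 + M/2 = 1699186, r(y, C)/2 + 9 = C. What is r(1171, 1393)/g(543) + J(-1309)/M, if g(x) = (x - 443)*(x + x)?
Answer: 1158055219/46132791300 ≈ 0.025103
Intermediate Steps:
r(y, C) = -18 + 2*C
M = 3398364 (M = -8 + 2*1699186 = -8 + 3398372 = 3398364)
J(B) = -⅔ + B
g(x) = 2*x*(-443 + x) (g(x) = (-443 + x)*(2*x) = 2*x*(-443 + x))
r(1171, 1393)/g(543) + J(-1309)/M = (-18 + 2*1393)/((2*543*(-443 + 543))) + (-⅔ - 1309)/3398364 = (-18 + 2786)/((2*543*100)) - 3929/3*1/3398364 = 2768/108600 - 3929/10195092 = 2768*(1/108600) - 3929/10195092 = 346/13575 - 3929/10195092 = 1158055219/46132791300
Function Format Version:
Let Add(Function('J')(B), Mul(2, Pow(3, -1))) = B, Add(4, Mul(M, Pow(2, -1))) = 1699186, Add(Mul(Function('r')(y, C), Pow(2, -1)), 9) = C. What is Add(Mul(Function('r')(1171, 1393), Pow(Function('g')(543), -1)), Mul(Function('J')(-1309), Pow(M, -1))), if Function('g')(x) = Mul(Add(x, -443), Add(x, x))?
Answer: Rational(1158055219, 46132791300) ≈ 0.025103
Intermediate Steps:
Function('r')(y, C) = Add(-18, Mul(2, C))
M = 3398364 (M = Add(-8, Mul(2, 1699186)) = Add(-8, 3398372) = 3398364)
Function('J')(B) = Add(Rational(-2, 3), B)
Function('g')(x) = Mul(2, x, Add(-443, x)) (Function('g')(x) = Mul(Add(-443, x), Mul(2, x)) = Mul(2, x, Add(-443, x)))
Add(Mul(Function('r')(1171, 1393), Pow(Function('g')(543), -1)), Mul(Function('J')(-1309), Pow(M, -1))) = Add(Mul(Add(-18, Mul(2, 1393)), Pow(Mul(2, 543, Add(-443, 543)), -1)), Mul(Add(Rational(-2, 3), -1309), Pow(3398364, -1))) = Add(Mul(Add(-18, 2786), Pow(Mul(2, 543, 100), -1)), Mul(Rational(-3929, 3), Rational(1, 3398364))) = Add(Mul(2768, Pow(108600, -1)), Rational(-3929, 10195092)) = Add(Mul(2768, Rational(1, 108600)), Rational(-3929, 10195092)) = Add(Rational(346, 13575), Rational(-3929, 10195092)) = Rational(1158055219, 46132791300)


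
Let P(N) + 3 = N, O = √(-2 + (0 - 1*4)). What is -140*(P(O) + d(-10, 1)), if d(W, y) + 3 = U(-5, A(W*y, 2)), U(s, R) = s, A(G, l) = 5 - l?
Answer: 1540 - 140*I*√6 ≈ 1540.0 - 342.93*I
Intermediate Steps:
O = I*√6 (O = √(-2 + (0 - 4)) = √(-2 - 4) = √(-6) = I*√6 ≈ 2.4495*I)
d(W, y) = -8 (d(W, y) = -3 - 5 = -8)
P(N) = -3 + N
-140*(P(O) + d(-10, 1)) = -140*((-3 + I*√6) - 8) = -140*(-11 + I*√6) = 1540 - 140*I*√6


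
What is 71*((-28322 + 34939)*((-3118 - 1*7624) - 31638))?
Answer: -19910420660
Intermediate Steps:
71*((-28322 + 34939)*((-3118 - 1*7624) - 31638)) = 71*(6617*((-3118 - 7624) - 31638)) = 71*(6617*(-10742 - 31638)) = 71*(6617*(-42380)) = 71*(-280428460) = -19910420660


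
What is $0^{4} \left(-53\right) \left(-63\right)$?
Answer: $0$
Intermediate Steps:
$0^{4} \left(-53\right) \left(-63\right) = 0 \left(-53\right) \left(-63\right) = 0 \left(-63\right) = 0$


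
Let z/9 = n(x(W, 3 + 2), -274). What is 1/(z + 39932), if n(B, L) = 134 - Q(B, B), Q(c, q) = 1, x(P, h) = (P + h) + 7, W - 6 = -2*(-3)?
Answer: 1/41129 ≈ 2.4314e-5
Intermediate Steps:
W = 12 (W = 6 - 2*(-3) = 6 + 6 = 12)
x(P, h) = 7 + P + h
n(B, L) = 133 (n(B, L) = 134 - 1*1 = 134 - 1 = 133)
z = 1197 (z = 9*133 = 1197)
1/(z + 39932) = 1/(1197 + 39932) = 1/41129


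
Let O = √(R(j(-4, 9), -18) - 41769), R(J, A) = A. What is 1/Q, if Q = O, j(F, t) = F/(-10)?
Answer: -I*√4643/13929 ≈ -0.0048919*I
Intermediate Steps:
j(F, t) = -F/10 (j(F, t) = F*(-⅒) = -F/10)
O = 3*I*√4643 (O = √(-18 - 41769) = √(-41787) = 3*I*√4643 ≈ 204.42*I)
Q = 3*I*√4643 ≈ 204.42*I
1/Q = 1/(3*I*√4643) = -I*√4643/13929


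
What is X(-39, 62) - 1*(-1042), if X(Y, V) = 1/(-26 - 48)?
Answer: 77107/74 ≈ 1042.0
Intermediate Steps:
X(Y, V) = -1/74 (X(Y, V) = 1/(-74) = -1/74)
X(-39, 62) - 1*(-1042) = -1/74 - 1*(-1042) = -1/74 + 1042 = 77107/74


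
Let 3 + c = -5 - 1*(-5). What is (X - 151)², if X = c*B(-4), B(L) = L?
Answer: 19321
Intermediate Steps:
c = -3 (c = -3 + (-5 - 1*(-5)) = -3 + (-5 + 5) = -3 + 0 = -3)
X = 12 (X = -3*(-4) = 12)
(X - 151)² = (12 - 151)² = (-139)² = 19321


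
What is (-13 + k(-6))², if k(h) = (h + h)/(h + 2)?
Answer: 100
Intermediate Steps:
k(h) = 2*h/(2 + h) (k(h) = (2*h)/(2 + h) = 2*h/(2 + h))
(-13 + k(-6))² = (-13 + 2*(-6)/(2 - 6))² = (-13 + 2*(-6)/(-4))² = (-13 + 2*(-6)*(-¼))² = (-13 + 3)² = (-10)² = 100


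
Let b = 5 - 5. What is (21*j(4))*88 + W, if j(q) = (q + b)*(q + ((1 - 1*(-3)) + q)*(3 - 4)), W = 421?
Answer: -29147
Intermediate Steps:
b = 0
j(q) = -4*q (j(q) = (q + 0)*(q + ((1 - 1*(-3)) + q)*(3 - 4)) = q*(q + ((1 + 3) + q)*(-1)) = q*(q + (4 + q)*(-1)) = q*(q + (-4 - q)) = q*(-4) = -4*q)
(21*j(4))*88 + W = (21*(-4*4))*88 + 421 = (21*(-16))*88 + 421 = -336*88 + 421 = -29568 + 421 = -29147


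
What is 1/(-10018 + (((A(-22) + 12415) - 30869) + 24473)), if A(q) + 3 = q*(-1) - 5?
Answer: -1/3985 ≈ -0.00025094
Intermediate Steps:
A(q) = -8 - q (A(q) = -3 + (q*(-1) - 5) = -3 + (-q - 5) = -3 + (-5 - q) = -8 - q)
1/(-10018 + (((A(-22) + 12415) - 30869) + 24473)) = 1/(-10018 + ((((-8 - 1*(-22)) + 12415) - 30869) + 24473)) = 1/(-10018 + ((((-8 + 22) + 12415) - 30869) + 24473)) = 1/(-10018 + (((14 + 12415) - 30869) + 24473)) = 1/(-10018 + ((12429 - 30869) + 24473)) = 1/(-10018 + (-18440 + 24473)) = 1/(-10018 + 6033) = 1/(-3985) = -1/3985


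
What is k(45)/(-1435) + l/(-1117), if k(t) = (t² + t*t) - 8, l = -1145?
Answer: -2871839/1602895 ≈ -1.7917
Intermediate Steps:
k(t) = -8 + 2*t² (k(t) = (t² + t²) - 8 = 2*t² - 8 = -8 + 2*t²)
k(45)/(-1435) + l/(-1117) = (-8 + 2*45²)/(-1435) - 1145/(-1117) = (-8 + 2*2025)*(-1/1435) - 1145*(-1/1117) = (-8 + 4050)*(-1/1435) + 1145/1117 = 4042*(-1/1435) + 1145/1117 = -4042/1435 + 1145/1117 = -2871839/1602895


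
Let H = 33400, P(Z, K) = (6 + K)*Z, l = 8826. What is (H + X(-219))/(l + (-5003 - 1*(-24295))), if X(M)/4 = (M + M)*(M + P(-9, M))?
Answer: -1470748/14059 ≈ -104.61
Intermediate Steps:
P(Z, K) = Z*(6 + K)
X(M) = 8*M*(-54 - 8*M) (X(M) = 4*((M + M)*(M - 9*(6 + M))) = 4*((2*M)*(M + (-54 - 9*M))) = 4*((2*M)*(-54 - 8*M)) = 4*(2*M*(-54 - 8*M)) = 8*M*(-54 - 8*M))
(H + X(-219))/(l + (-5003 - 1*(-24295))) = (33400 + 16*(-219)*(-27 - 4*(-219)))/(8826 + (-5003 - 1*(-24295))) = (33400 + 16*(-219)*(-27 + 876))/(8826 + (-5003 + 24295)) = (33400 + 16*(-219)*849)/(8826 + 19292) = (33400 - 2974896)/28118 = -2941496*1/28118 = -1470748/14059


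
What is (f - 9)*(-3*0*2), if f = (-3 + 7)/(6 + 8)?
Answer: 0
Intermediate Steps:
f = 2/7 (f = 4/14 = 4*(1/14) = 2/7 ≈ 0.28571)
(f - 9)*(-3*0*2) = (2/7 - 9)*(-3*0*2) = -0*2 = -61/7*0 = 0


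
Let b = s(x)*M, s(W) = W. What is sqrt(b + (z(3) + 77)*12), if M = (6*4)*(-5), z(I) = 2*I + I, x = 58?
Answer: 2*I*sqrt(1482) ≈ 76.994*I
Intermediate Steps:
z(I) = 3*I
M = -120 (M = 24*(-5) = -120)
b = -6960 (b = 58*(-120) = -6960)
sqrt(b + (z(3) + 77)*12) = sqrt(-6960 + (3*3 + 77)*12) = sqrt(-6960 + (9 + 77)*12) = sqrt(-6960 + 86*12) = sqrt(-6960 + 1032) = sqrt(-5928) = 2*I*sqrt(1482)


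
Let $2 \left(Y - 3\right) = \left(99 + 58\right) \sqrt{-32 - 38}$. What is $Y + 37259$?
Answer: $37262 + \frac{157 i \sqrt{70}}{2} \approx 37262.0 + 656.78 i$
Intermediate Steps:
$Y = 3 + \frac{157 i \sqrt{70}}{2}$ ($Y = 3 + \frac{\left(99 + 58\right) \sqrt{-32 - 38}}{2} = 3 + \frac{157 \sqrt{-70}}{2} = 3 + \frac{157 i \sqrt{70}}{2} \approx 3.0 + 656.78 i$)
$Y + 37259 = \left(3 + \frac{157 i \sqrt{70}}{2}\right) + 37259 = 37262 + \frac{157 i \sqrt{70}}{2}$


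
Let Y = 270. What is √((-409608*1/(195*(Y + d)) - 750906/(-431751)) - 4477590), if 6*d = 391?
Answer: 4*I*√99037536684096073340320485/18812110655 ≈ 2116.0*I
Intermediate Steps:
d = 391/6 (d = (⅙)*391 = 391/6 ≈ 65.167)
√((-409608*1/(195*(Y + d)) - 750906/(-431751)) - 4477590) = √((-409608*1/(195*(270 + 391/6)) - 750906/(-431751)) - 4477590) = √((-409608/((2011/6)*195) - 750906*(-1/431751)) - 4477590) = √((-409608/130715/2 + 250302/143917) - 4477590) = √((-409608*2/130715 + 250302/143917) - 4477590) = √((-819216/130715 + 250302/143917) - 4477590) = √(-85180883142/18812110655 - 4477590) = √(-84233003728604592/18812110655) = 4*I*√99037536684096073340320485/18812110655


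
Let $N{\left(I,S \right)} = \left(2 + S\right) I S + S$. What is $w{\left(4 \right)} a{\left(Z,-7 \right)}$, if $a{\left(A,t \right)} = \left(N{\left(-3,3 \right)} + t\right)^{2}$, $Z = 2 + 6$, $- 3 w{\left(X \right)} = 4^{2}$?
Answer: $- \frac{38416}{3} \approx -12805.0$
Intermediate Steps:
$w{\left(X \right)} = - \frac{16}{3}$ ($w{\left(X \right)} = - \frac{4^{2}}{3} = \left(- \frac{1}{3}\right) 16 = - \frac{16}{3}$)
$N{\left(I,S \right)} = S + I S \left(2 + S\right)$ ($N{\left(I,S \right)} = I \left(2 + S\right) S + S = I S \left(2 + S\right) + S = S + I S \left(2 + S\right)$)
$Z = 8$
$a{\left(A,t \right)} = \left(-42 + t\right)^{2}$ ($a{\left(A,t \right)} = \left(3 \left(1 + 2 \left(-3\right) - 9\right) + t\right)^{2} = \left(3 \left(1 - 6 - 9\right) + t\right)^{2} = \left(3 \left(-14\right) + t\right)^{2} = \left(-42 + t\right)^{2}$)
$w{\left(4 \right)} a{\left(Z,-7 \right)} = - \frac{16 \left(-42 - 7\right)^{2}}{3} = - \frac{16 \left(-49\right)^{2}}{3} = \left(- \frac{16}{3}\right) 2401 = - \frac{38416}{3}$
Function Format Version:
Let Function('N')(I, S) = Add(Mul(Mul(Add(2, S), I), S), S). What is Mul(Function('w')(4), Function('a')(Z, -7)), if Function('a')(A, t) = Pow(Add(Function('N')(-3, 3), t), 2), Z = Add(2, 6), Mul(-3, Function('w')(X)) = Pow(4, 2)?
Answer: Rational(-38416, 3) ≈ -12805.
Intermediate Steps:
Function('w')(X) = Rational(-16, 3) (Function('w')(X) = Mul(Rational(-1, 3), Pow(4, 2)) = Mul(Rational(-1, 3), 16) = Rational(-16, 3))
Function('N')(I, S) = Add(S, Mul(I, S, Add(2, S))) (Function('N')(I, S) = Add(Mul(Mul(I, Add(2, S)), S), S) = Add(Mul(I, S, Add(2, S)), S) = Add(S, Mul(I, S, Add(2, S))))
Z = 8
Function('a')(A, t) = Pow(Add(-42, t), 2) (Function('a')(A, t) = Pow(Add(Mul(3, Add(1, Mul(2, -3), Mul(-3, 3))), t), 2) = Pow(Add(Mul(3, Add(1, -6, -9)), t), 2) = Pow(Add(Mul(3, -14), t), 2) = Pow(Add(-42, t), 2))
Mul(Function('w')(4), Function('a')(Z, -7)) = Mul(Rational(-16, 3), Pow(Add(-42, -7), 2)) = Mul(Rational(-16, 3), Pow(-49, 2)) = Mul(Rational(-16, 3), 2401) = Rational(-38416, 3)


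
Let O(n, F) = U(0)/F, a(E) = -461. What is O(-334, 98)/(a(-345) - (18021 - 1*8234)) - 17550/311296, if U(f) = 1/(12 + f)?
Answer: -1652396357/29309607936 ≈ -0.056377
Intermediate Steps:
O(n, F) = 1/(12*F) (O(n, F) = 1/((12 + 0)*F) = 1/(12*F))
O(-334, 98)/(a(-345) - (18021 - 1*8234)) - 17550/311296 = ((1/12)/98)/(-461 - (18021 - 1*8234)) - 17550/311296 = ((1/12)*(1/98))/(-461 - (18021 - 8234)) - 17550*1/311296 = 1/(1176*(-461 - 1*9787)) - 8775/155648 = 1/(1176*(-461 - 9787)) - 8775/155648 = (1/1176)/(-10248) - 8775/155648 = (1/1176)*(-1/10248) - 8775/155648 = -1/12051648 - 8775/155648 = -1652396357/29309607936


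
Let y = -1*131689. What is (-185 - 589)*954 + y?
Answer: -870085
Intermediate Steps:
y = -131689
(-185 - 589)*954 + y = (-185 - 589)*954 - 131689 = -774*954 - 131689 = -738396 - 131689 = -870085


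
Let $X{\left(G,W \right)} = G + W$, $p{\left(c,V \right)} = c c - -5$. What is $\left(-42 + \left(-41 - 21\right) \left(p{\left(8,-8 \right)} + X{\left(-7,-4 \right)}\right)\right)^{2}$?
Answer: $13235044$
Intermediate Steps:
$p{\left(c,V \right)} = 5 + c^{2}$ ($p{\left(c,V \right)} = c^{2} + 5 = 5 + c^{2}$)
$\left(-42 + \left(-41 - 21\right) \left(p{\left(8,-8 \right)} + X{\left(-7,-4 \right)}\right)\right)^{2} = \left(-42 + \left(-41 - 21\right) \left(\left(5 + 8^{2}\right) - 11\right)\right)^{2} = \left(-42 - 62 \left(\left(5 + 64\right) - 11\right)\right)^{2} = \left(-42 - 62 \left(69 - 11\right)\right)^{2} = \left(-42 - 3596\right)^{2} = \left(-3638\right)^{2} = 13235044$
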